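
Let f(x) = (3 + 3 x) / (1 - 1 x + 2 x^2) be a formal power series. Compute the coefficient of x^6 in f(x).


Write f(x) = sum_{k>=0} a_k x^k. Multiplying both sides by 1 - 1 x + 2 x^2 gives
(1 - 1 x + 2 x^2) sum_{k>=0} a_k x^k = 3 + 3 x.
Matching coefficients:
 x^0: a_0 = 3
 x^1: a_1 - 1 a_0 = 3  =>  a_1 = 1*3 + 3 = 6
 x^k (k >= 2): a_k = 1 a_{k-1} - 2 a_{k-2}.
Iterating: a_2 = 0, a_3 = -12, a_4 = -12, a_5 = 12, a_6 = 36.
So the coefficient of x^6 is 36.

36


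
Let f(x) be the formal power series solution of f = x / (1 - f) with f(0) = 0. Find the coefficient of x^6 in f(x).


Apply Lagrange inversion: f = x * phi(f) with phi(t) = 1/(1 - t), so
[x^n] f = (1/n) [t^(n-1)] phi(t)^n = (1/n) [t^(n-1)] (1 - t)^(-n) = (1/n) C(2n - 2, n - 1) = C_{n-1}.
For n = 6: C_5 = C(10, 5) / 6 = 252/6 = 42 = 42.

42


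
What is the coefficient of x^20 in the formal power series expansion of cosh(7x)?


The Maclaurin series is cosh(t) = sum_{m>=0} t^(2m) / (2m)!, so substituting t = 7x, only even powers of x are nonzero, with coefficient of x^(2m) equal to 7^(2m) / (2m)!.
For x^20 the coefficient is 7^20/20! = 79792266297612001/2432902008176640000 = 1628413597910449/49651061391360000.

1628413597910449/49651061391360000


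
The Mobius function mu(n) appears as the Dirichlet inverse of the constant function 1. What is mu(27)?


27 has a squared prime factor, so mu(27) = 0.
Factorization reveals a repeated prime.

0


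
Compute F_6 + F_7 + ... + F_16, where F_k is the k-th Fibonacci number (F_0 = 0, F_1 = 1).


Use the identity sum_{k=0}^{N} F_k = F_{N+2} - 1 (which follows from F_{k+2} - F_{k+1} = F_k). Then
sum_{k=6}^{16} F_k = (F_{18} - 1) - (F_{7} - 1) = F_{18} - F_{7}.
Computing: F_{18} = 2584, F_{7} = 13, so
Sum = 2584 - 13 = 2571.

2571


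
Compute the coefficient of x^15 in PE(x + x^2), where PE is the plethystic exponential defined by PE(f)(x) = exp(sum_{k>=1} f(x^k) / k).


With f(x) = x + x^2, the exponent is sum_{k>=1} (x^k + x^(2k)) / k = -ln(1 - x) - ln(1 - x^2). Exponentiating:
PE(x + x^2) = 1 / ((1 - x)(1 - x^2)).
This is the generating function for partitions of n into parts of size 1 or 2. The number of 2's can be any j in 0..7, and the rest are 1's, so
[x^15] = floor(15/2) + 1 = 8.

8


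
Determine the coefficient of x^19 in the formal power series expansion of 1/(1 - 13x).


The geometric series identity gives 1/(1 - c x) = sum_{k>=0} c^k x^k, so the coefficient of x^k is c^k.
Here c = 13 and k = 19.
Computing: 13^19 = 1461920290375446110677

1461920290375446110677


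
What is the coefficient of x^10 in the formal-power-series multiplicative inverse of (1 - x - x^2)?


Let the inverse be f(x) = sum_{k>=0} a_k x^k. From f(x) * (1 - x - x^2) = 1 and matching coefficients:
 x^0: a_0 = 1.
 x^1: a_1 - a_0 = 0, so a_1 = 1.
 x^k (k >= 2): a_k - a_{k-1} - a_{k-2} = 0, i.e. a_k = a_{k-1} + a_{k-2}.
This is the Fibonacci-type recurrence shifted so that a_0 = a_1 = 1.
Iterating: a_0=1, a_1=1, a_2=2, a_3=3, a_4=5, a_5=8, a_6=13, a_7=21, a_8=34, a_9=55, ...
a_10 = 89.

89


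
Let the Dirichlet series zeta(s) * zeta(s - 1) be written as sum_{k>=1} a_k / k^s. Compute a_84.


Convolution gives a_k = sum_{d | k} d * 1 = sum_{d | k} d = sigma(k), the sum of positive divisors of k.
For k = 84, the divisors are 1, 2, 3, 4, 6, 7, 12, 14, 21, 28, 42, 84, so
sigma(84) = 1 + 2 + 3 + 4 + 6 + 7 + 12 + 14 + 21 + 28 + 42 + 84 = 224.

224


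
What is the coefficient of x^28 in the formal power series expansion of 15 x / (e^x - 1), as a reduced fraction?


The exponential generating function for Bernoulli numbers is
x / (e^x - 1) = sum_{k>=0} B_k x^k / k!.
So the coefficient of x^28 in 15 x / (e^x - 1) is 15 B_28 / 28!.
Computing: B_28 = -23749461029/870, 28! = 304888344611713860501504000000, giving
15 * -23749461029/870 / 304888344611713860501504000000 = -3392780147/2526217712497057701298176000000.

-3392780147/2526217712497057701298176000000


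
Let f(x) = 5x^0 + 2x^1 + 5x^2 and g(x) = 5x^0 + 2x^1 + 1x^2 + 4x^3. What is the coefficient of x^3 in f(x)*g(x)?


Cauchy product at x^3:
5*4 + 2*1 + 5*2
= 32

32


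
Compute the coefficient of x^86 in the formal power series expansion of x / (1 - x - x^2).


Let f(x) = sum_{k>=0} a_k x^k. Multiplying f(x) * (1 - x - x^2) = x and matching coefficients gives a_0 = 0, a_1 = 1, and a_k = a_{k-1} + a_{k-2} for k >= 2. These are the Fibonacci numbers F_k.
Iterating from F_0 = 0, F_1 = 1:
F_0=0, F_1=1, F_2=1, F_3=2, F_4=3, F_5=5, F_6=8, F_7=13, F_8=21, F_9=34, ...
F_86 = 420196140727489673.

420196140727489673


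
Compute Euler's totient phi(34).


phi(n) counts integers in [1, n] coprime to n. Using the multiplicative formula phi(n) = n * prod_{p | n} (1 - 1/p):
34 = 2 * 17, so
phi(34) = 34 * (1 - 1/2) * (1 - 1/17) = 16.

16


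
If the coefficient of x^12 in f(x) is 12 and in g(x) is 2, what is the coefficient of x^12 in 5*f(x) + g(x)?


Scalar multiplication scales coefficients: 5 * 12 = 60.
Then add the g coefficient: 60 + 2
= 62

62


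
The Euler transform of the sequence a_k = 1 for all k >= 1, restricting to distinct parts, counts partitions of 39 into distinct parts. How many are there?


Partitions of 39 into distinct parts can be computed via generating function.
Product (1+x)(1+x^2)(1+x^3)...
The coefficient of x^39 = 982

982


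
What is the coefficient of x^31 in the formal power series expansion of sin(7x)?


The Maclaurin series is sin(t) = sum_{k>=0} (-1)^k t^(2k+1) / (2k+1)!, so substituting t = 7x, only odd powers of x are nonzero, with coefficient of x^(2k+1) equal to (-1)^k 7^(2k+1) / (2k+1)!.
Write 31 = 2*15 + 1, giving the coefficient (-1)^15 * 7^31 / 31! = -157775382034845806615042743/8222838654177922817725562880000000 = -65712362363534280139543/3424755790994553443450880000000.

-65712362363534280139543/3424755790994553443450880000000


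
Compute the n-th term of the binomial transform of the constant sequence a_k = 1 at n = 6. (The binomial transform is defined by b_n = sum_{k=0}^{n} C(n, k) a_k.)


With a_k = 1 for all k, b_n = sum_{k=0}^{n} C(n, k) = 2^n by the binomial theorem.
For n = 6: 2^6 = 64.

64


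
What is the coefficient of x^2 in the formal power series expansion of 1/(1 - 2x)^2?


The general identity 1/(1 - c x)^r = sum_{k>=0} c^k C(k + r - 1, r - 1) x^k follows by substituting y = c x into 1/(1 - y)^r = sum_{k>=0} C(k + r - 1, r - 1) y^k.
For c = 2, r = 2, k = 2:
2^2 * C(3, 1) = 4 * 3 = 12.

12


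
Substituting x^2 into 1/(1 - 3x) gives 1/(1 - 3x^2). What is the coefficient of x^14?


The coefficient of x^(2m) in 1/(1 - 3x^2) is 3^m.
With n = 14 = 2*7, the coefficient is 3^7 = 2187.

2187


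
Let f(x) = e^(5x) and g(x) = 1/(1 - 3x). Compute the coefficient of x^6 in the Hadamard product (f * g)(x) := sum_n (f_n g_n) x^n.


Expanding: f_k = 5^k/k! (from e^(5x)) and g_k = 3^k (from 1/(1 - 3x)). So the Hadamard coefficient (f * g)_k = 5^k 3^k / k! = (15)^k / k!.
For k = 6: 15^6/6! = 11390625/720 = 253125/16.

253125/16


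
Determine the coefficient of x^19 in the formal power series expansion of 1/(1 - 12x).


The geometric series identity gives 1/(1 - c x) = sum_{k>=0} c^k x^k, so the coefficient of x^k is c^k.
Here c = 12 and k = 19.
Computing: 12^19 = 319479999370622926848

319479999370622926848


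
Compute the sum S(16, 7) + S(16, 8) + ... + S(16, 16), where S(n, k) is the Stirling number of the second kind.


By definition, S(n, k) counts partitions of an n-set into exactly k nonempty blocks.
Computing row n = 16 for k = 7..16:
S(16, k): 3281882604, 2141764053, 820784250, 193754990, 28936908, 2757118, 165620, 6020, 120, 1
Sum = 6470051684.

6470051684


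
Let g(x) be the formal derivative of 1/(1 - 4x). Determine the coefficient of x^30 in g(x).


Differentiate termwise: d/dx sum_{k>=0} 4^k x^k = sum_{k>=1} k 4^k x^(k-1) = sum_{j>=0} (j+1) 4^(j+1) x^j.
Equivalently, d/dx [1/(1 - 4x)] = 4/(1 - 4x)^2.
For j = 30: 31 * 4^31 = 31 * 4611686018427387904 = 142962266571249025024.

142962266571249025024


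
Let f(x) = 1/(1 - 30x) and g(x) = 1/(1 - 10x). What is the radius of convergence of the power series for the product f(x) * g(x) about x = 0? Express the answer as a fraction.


The radius of 1/(1 - 30x) is 1/30 (nearest singularity at x = 1/30), and the radius of 1/(1 - 10x) is 1/10.
The product f(x)*g(x) = 1/((1 - 30x)(1 - 10x)) has singularities at both 1/30 and 1/10, so its radius of convergence is the distance to the nearest one:
min(1/30, 1/10) = 1/30.

1/30


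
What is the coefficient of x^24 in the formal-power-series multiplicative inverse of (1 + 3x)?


The inverse is 1/(1 + 3x). Apply the geometric identity 1/(1 - y) = sum_{k>=0} y^k with y = -3x:
1/(1 + 3x) = sum_{k>=0} (-3)^k x^k.
So the coefficient of x^24 is (-3)^24 = 282429536481.

282429536481


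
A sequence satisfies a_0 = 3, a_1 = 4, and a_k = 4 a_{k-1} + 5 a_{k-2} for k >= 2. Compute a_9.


The characteristic equation is t^2 - 4 t - 5 = 0, with roots r_1 = 5 and r_2 = -1 (so c_1 = r_1 + r_2, c_2 = -r_1 r_2 as required).
One can use the closed form a_n = A r_1^n + B r_2^n, but direct iteration is more reliable:
a_0 = 3, a_1 = 4, a_2 = 31, a_3 = 144, a_4 = 731, a_5 = 3644, a_6 = 18231, a_7 = 91144, a_8 = 455731, a_9 = 2278644.
So a_9 = 2278644.

2278644


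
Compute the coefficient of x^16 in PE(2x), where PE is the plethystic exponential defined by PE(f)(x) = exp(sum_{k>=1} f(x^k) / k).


With f(x) = 2x, the exponent is sum_{k>=1} 2 x^k / k = 2 * (-ln(1 - x)). Exponentiating:
PE(2x) = exp(-2 ln(1 - x)) = 1/(1 - x)^2.
By the negative binomial expansion, [x^n] 1/(1 - x)^2 = C(n + 1, 1).
For n = 16: C(17, 1) = 17.

17


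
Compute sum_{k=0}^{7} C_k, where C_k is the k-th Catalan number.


C_0 through C_7: 1, 1, 2, 5, 14, 42, 132, 429
Sum = 1 + 1 + 2 + 5 + 14 + 42 + 132 + 429
= 626

626


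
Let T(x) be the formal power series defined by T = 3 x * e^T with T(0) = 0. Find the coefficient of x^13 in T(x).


Apply the Lagrange inversion formula: if T = 3 x * phi(T) with phi(t) = e^t, then
[x^n] T = 3^n * (1/n) [t^(n-1)] phi(t)^n = 3^n * (1/n) [t^(n-1)] e^(n t) = 3^n * (1/n) * n^(n-1) / (n-1)! = 3^n * n^(n-1) / n!.
When c = 1 this is the Cayley count of rooted labeled trees on n vertices, divided by n!.
For n = 13: 3^13 * 13^12 / 13! = 1594323 * 23298085122481/6227020800 = 11758364345276757/1971200.

11758364345276757/1971200


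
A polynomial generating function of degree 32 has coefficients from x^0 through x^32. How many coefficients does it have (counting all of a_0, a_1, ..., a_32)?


A polynomial of degree 32 takes the form a_0 + a_1 x + ... + a_32 x^32.
The number of coefficients is 32 + 1 = 33.

33


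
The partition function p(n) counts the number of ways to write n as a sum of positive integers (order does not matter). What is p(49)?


Using the generating function prod_{k>=1} 1/(1-x^k), we compute p(49).
By dynamic programming over parts 1 through 49:
p(49) = 173525

173525


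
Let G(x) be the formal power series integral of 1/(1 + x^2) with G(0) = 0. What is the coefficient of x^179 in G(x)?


1/(1 + x^2) = sum_{j>=0} (-1)^j x^(2j). Integrating termwise with G(0) = 0:
G(x) = sum_{j>=0} (-1)^j x^(2j+1) / (2j+1) = arctan(x).
Only odd powers are nonzero. For x^179 write 179 = 2*89 + 1, giving
(-1)^89 / 179 = -1/179 = -1/179.

-1/179


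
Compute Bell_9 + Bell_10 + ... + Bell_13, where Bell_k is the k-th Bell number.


Recall Bell_k counts set partitions of a k-set (with Bell_0 = 1 by convention).
Bell_9 through Bell_13: 21147, 115975, 678570, 4213597, 27644437
Sum = 21147 + 115975 + 678570 + 4213597 + 27644437 = 32673726.

32673726


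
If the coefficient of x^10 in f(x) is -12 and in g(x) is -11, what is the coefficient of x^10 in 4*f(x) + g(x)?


Scalar multiplication scales coefficients: 4 * -12 = -48.
Then add the g coefficient: -48 + -11
= -59

-59


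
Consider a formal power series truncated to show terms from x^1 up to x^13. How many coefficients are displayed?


From x^1 to x^13 inclusive, the count is 13 - 1 + 1 = 13.

13


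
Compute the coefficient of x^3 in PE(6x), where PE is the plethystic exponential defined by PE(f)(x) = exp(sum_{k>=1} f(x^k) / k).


With f(x) = 6x, the exponent is sum_{k>=1} 6 x^k / k = 6 * (-ln(1 - x)). Exponentiating:
PE(6x) = exp(-6 ln(1 - x)) = 1/(1 - x)^6.
By the negative binomial expansion, [x^n] 1/(1 - x)^6 = C(n + 5, 5).
For n = 3: C(8, 5) = 56.

56


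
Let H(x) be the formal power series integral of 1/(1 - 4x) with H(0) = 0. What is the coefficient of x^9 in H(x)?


1/(1 - 4x) = sum_{k>=0} 4^k x^k. Integrating termwise with H(0) = 0:
H(x) = sum_{k>=0} 4^k x^(k+1) / (k+1) = sum_{m>=1} 4^(m-1) x^m / m.
For m = 9: 4^8/9 = 65536/9 = 65536/9.

65536/9


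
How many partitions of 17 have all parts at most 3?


Using the generating function (1-x)^(-1)(1-x^2)^(-1)(1-x^3)^(-1),
the coefficient of x^17 counts these restricted partitions.
Result = 33

33


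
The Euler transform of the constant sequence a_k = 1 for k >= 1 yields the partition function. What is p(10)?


The Euler transform converts the sequence a_k = 1 into the number of integer partitions.
Using the recurrence or dynamic programming:
p(10) = 42

42


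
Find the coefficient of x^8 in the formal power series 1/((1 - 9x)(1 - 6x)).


By partial fractions or Cauchy convolution:
The coefficient equals sum_{k=0}^{8} 9^k * 6^(8-k).
= 125780931

125780931


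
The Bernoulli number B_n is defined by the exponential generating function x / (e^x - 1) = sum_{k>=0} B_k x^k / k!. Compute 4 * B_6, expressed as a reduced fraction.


Bernoulli numbers can also be computed recursively via B_0 = 1 and sum_{j=0}^{m} C(m+1, j) B_j = 0 for m >= 1. Odd-index Bernoulli numbers vanish for k >= 3.
Computing B_6 = 1/42, so 4 * B_6 = 4 * 1/42 = 2/21.

2/21


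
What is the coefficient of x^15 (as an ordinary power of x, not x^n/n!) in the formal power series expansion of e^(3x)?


The exponential series is e^y = sum_{k>=0} y^k / k!. Substituting y = 3x gives
e^(3x) = sum_{k>=0} 3^k x^k / k!.
So the coefficient of x^n is a^n/n! with a = 3, n = 15:
3^15 / 15! = 14348907/1307674368000 = 19683/1793792000

19683/1793792000


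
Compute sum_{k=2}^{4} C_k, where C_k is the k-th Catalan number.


C_2 through C_4: 2, 5, 14
Sum = 2 + 5 + 14
= 21

21


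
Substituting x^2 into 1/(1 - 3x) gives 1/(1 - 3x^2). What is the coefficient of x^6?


The coefficient of x^(2m) in 1/(1 - 3x^2) is 3^m.
With n = 6 = 2*3, the coefficient is 3^3 = 27.

27


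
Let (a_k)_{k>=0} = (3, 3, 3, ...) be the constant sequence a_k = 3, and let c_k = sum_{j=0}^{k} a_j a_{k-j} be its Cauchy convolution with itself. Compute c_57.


Since a_j = 3 for all j >= 0, the convolution sum becomes
c_k = sum_{j=0}^{k} 3 * 3 = 9 * (k + 1).
Equivalently, the generating function of (a_k) is 3/(1 - x) and its square is 9/(1 - x)^2 = sum_{k>=0} 9(k + 1) x^k.
For k = 57: 9 * 58 = 522.

522


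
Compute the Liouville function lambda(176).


The Liouville function is lambda(k) = (-1)^Omega(k), where Omega(k) counts the prime factors of k with multiplicity.
Factoring: 176 = 2 * 2 * 2 * 2 * 11, so Omega(176) = 5.
lambda(176) = (-1)^5 = -1.

-1


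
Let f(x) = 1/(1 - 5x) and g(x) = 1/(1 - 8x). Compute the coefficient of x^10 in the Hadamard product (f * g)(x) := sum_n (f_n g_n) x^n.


f has coefficients f_k = 5^k and g has coefficients g_k = 8^k, so the Hadamard product has coefficient (f*g)_k = 5^k * 8^k = 40^k.
For k = 10: 40^10 = 10485760000000000.

10485760000000000


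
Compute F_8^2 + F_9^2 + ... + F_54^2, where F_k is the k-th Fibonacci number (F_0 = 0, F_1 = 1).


There is a standard identity sum_{k=0}^{N} F_k^2 = F_N * F_{N+1} (proved inductively from the telescoping relation F_k^2 = F_k F_{k+1} - F_{k-1} F_k). Then
sum_{k=8}^{54} F_k^2 = F_54 F_55 - F_7 F_8.
Computing: F_54 = 86267571272, F_55 = 139583862445, F_7 = 13, F_8 = 21.
Sum = 86267571272 * 139583862445 - 13 * 21 = 12041560801895081679767.

12041560801895081679767


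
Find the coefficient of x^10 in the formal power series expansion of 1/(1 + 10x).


Write 1/(1 + c x) = 1/(1 - (-c) x) and apply the geometric-series identity
1/(1 - y) = sum_{k>=0} y^k to get 1/(1 + c x) = sum_{k>=0} (-c)^k x^k.
So the coefficient of x^k is (-c)^k = (-1)^k * c^k.
Here c = 10 and k = 10:
(-10)^10 = 1 * 10000000000 = 10000000000

10000000000


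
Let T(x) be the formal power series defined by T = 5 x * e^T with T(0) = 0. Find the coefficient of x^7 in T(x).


Apply the Lagrange inversion formula: if T = 5 x * phi(T) with phi(t) = e^t, then
[x^n] T = 5^n * (1/n) [t^(n-1)] phi(t)^n = 5^n * (1/n) [t^(n-1)] e^(n t) = 5^n * (1/n) * n^(n-1) / (n-1)! = 5^n * n^(n-1) / n!.
When c = 1 this is the Cayley count of rooted labeled trees on n vertices, divided by n!.
For n = 7: 5^7 * 7^6 / 7! = 78125 * 117649/5040 = 262609375/144.

262609375/144


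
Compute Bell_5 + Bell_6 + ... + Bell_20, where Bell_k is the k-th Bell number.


Recall Bell_k counts set partitions of a k-set (with Bell_0 = 1 by convention).
Bell_5 through Bell_20: 52, 203, 877, 4140, 21147, 115975, 678570, 4213597, 27644437, 190899322, 1382958545, 10480142147, 82864869804, 682076806159, 5832742205057, 51724158235372
Sum = 52 + 203 + 877 + 4140 + 21147 + 115975 + 678570 + 4213597 + 27644437 + 190899322 + 1382958545 + 10480142147 + 82864869804 + 682076806159 + 5832742205057 + 51724158235372 = 58333928795404.

58333928795404


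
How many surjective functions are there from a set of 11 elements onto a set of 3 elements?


By inclusion-exclusion on which target elements are missed, the number of surjections from an n-set onto a k-set is
surj(n, k) = sum_{j=0}^{k} (-1)^j C(k, j) (k - j)^n.
Equivalently surj(n, k) = k! * S(n, k), where S(n, k) is the Stirling number of the second kind.
For n = 11, k = 3:
S(11, 3) = 28501, so
surj = 3! * 28501 = 6 * 28501 = 171006.

171006


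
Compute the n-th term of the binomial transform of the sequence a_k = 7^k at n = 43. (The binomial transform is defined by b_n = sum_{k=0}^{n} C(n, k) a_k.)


With a_k = 7^k, b_n = sum_{k=0}^{n} C(n, k) 7^k = (1 + 7)^n by the binomial theorem.
For n = 43: (1 + 7)^43 = 8^43 = 680564733841876926926749214863536422912.

680564733841876926926749214863536422912


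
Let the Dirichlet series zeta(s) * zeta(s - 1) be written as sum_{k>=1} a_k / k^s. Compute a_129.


Convolution gives a_k = sum_{d | k} d * 1 = sum_{d | k} d = sigma(k), the sum of positive divisors of k.
For k = 129, the divisors are 1, 3, 43, 129, so
sigma(129) = 1 + 3 + 43 + 129 = 176.

176


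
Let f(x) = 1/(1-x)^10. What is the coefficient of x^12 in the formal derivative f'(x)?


Differentiate: d/dx [ 1/(1-x)^r ] = r / (1-x)^(r+1).
Here r = 10, so f'(x) = 10 / (1-x)^11.
The expansion of 1/(1-x)^(r+1) has coefficient of x^n equal to C(n+r, r).
So the coefficient of x^12 in f'(x) is
10 * C(22, 10) = 10 * 646646 = 6466460

6466460


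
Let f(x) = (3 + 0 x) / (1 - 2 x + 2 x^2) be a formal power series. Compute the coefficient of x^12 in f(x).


Write f(x) = sum_{k>=0} a_k x^k. Multiplying both sides by 1 - 2 x + 2 x^2 gives
(1 - 2 x + 2 x^2) sum_{k>=0} a_k x^k = 3 + 0 x.
Matching coefficients:
 x^0: a_0 = 3
 x^1: a_1 - 2 a_0 = 0  =>  a_1 = 2*3 + 0 = 6
 x^k (k >= 2): a_k = 2 a_{k-1} - 2 a_{k-2}.
Iterating: a_2 = 6, a_3 = 0, a_4 = -12, a_5 = -24, a_6 = -24, a_7 = 0, a_8 = 48, a_9 = 96, a_10 = 96, a_11 = 0, a_12 = -192.
So the coefficient of x^12 is -192.

-192


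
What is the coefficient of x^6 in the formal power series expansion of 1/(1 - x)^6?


The expansion 1/(1 - x)^r = sum_{k>=0} C(k + r - 1, r - 1) x^k follows from the multiset / negative-binomial theorem (or from repeated differentiation of the geometric series).
For r = 6 and k = 6:
C(11, 5) = 39916800 / (120 * 720) = 462.

462


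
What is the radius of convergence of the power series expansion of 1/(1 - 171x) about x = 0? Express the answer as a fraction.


Expanding 1/(1 - 171x) = sum_{k>=0} 171^k x^k, the series converges when |171x| < 1, i.e., |x| < 1/171.
So the radius of convergence is 1/171 = 1/171.

1/171


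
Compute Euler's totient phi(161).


phi(n) counts integers in [1, n] coprime to n. Using the multiplicative formula phi(n) = n * prod_{p | n} (1 - 1/p):
161 = 7 * 23, so
phi(161) = 161 * (1 - 1/7) * (1 - 1/23) = 132.

132


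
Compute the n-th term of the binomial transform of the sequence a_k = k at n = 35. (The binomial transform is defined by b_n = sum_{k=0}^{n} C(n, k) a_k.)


With a_k = k, b_n = sum_{k=0}^{n} C(n, k) k. Using k * C(n, k) = n * C(n-1, k-1) gives b_n = n * sum_{k>=1} C(n-1, k-1) = n * 2^(n-1).
For n = 35: 35 * 2^34 = 35 * 17179869184 = 601295421440.

601295421440


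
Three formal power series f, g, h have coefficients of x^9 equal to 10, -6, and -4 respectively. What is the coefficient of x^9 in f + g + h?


Series addition is componentwise:
10 + -6 + -4
= 0

0


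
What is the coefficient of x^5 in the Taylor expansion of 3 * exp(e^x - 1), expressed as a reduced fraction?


exp(e^x - 1) = sum_{k>=0} Bell_k x^k / k!, where Bell_k is the k-th Bell number.
So the coefficient of x^5 is 3 * Bell_5 / 5!.
Computing: Bell_5 = 52 and 5! = 120, giving
3 * 52/120 = 13/10.

13/10


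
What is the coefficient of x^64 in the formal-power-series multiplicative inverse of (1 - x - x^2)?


Let the inverse be f(x) = sum_{k>=0} a_k x^k. From f(x) * (1 - x - x^2) = 1 and matching coefficients:
 x^0: a_0 = 1.
 x^1: a_1 - a_0 = 0, so a_1 = 1.
 x^k (k >= 2): a_k - a_{k-1} - a_{k-2} = 0, i.e. a_k = a_{k-1} + a_{k-2}.
This is the Fibonacci-type recurrence shifted so that a_0 = a_1 = 1.
Iterating: a_0=1, a_1=1, a_2=2, a_3=3, a_4=5, a_5=8, a_6=13, a_7=21, a_8=34, a_9=55, ...
a_64 = 17167680177565.

17167680177565


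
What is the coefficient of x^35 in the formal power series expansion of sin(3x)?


The Maclaurin series is sin(t) = sum_{k>=0} (-1)^k t^(2k+1) / (2k+1)!, so substituting t = 3x, only odd powers of x are nonzero, with coefficient of x^(2k+1) equal to (-1)^k 3^(2k+1) / (2k+1)!.
Write 35 = 2*17 + 1, giving the coefficient (-1)^17 * 3^35 / 35! = -50031545098999707/10333147966386144929666651337523200000000 = -3486784401/720134848346716926220697600000000.

-3486784401/720134848346716926220697600000000


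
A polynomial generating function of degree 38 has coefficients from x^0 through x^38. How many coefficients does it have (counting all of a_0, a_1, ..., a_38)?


A polynomial of degree 38 takes the form a_0 + a_1 x + ... + a_38 x^38.
The number of coefficients is 38 + 1 = 39.

39


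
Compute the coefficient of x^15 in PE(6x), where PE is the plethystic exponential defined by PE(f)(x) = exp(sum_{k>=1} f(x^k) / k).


With f(x) = 6x, the exponent is sum_{k>=1} 6 x^k / k = 6 * (-ln(1 - x)). Exponentiating:
PE(6x) = exp(-6 ln(1 - x)) = 1/(1 - x)^6.
By the negative binomial expansion, [x^n] 1/(1 - x)^6 = C(n + 5, 5).
For n = 15: C(20, 5) = 15504.

15504


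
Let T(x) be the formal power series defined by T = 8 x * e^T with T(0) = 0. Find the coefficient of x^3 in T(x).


Apply the Lagrange inversion formula: if T = 8 x * phi(T) with phi(t) = e^t, then
[x^n] T = 8^n * (1/n) [t^(n-1)] phi(t)^n = 8^n * (1/n) [t^(n-1)] e^(n t) = 8^n * (1/n) * n^(n-1) / (n-1)! = 8^n * n^(n-1) / n!.
When c = 1 this is the Cayley count of rooted labeled trees on n vertices, divided by n!.
For n = 3: 8^3 * 3^2 / 3! = 512 * 9/6 = 768.

768


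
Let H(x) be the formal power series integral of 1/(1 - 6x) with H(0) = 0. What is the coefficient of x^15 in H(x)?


1/(1 - 6x) = sum_{k>=0} 6^k x^k. Integrating termwise with H(0) = 0:
H(x) = sum_{k>=0} 6^k x^(k+1) / (k+1) = sum_{m>=1} 6^(m-1) x^m / m.
For m = 15: 6^14/15 = 78364164096/15 = 26121388032/5.

26121388032/5


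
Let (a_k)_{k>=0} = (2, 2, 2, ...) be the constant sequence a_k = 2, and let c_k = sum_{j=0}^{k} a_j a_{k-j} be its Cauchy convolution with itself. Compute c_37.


Since a_j = 2 for all j >= 0, the convolution sum becomes
c_k = sum_{j=0}^{k} 2 * 2 = 4 * (k + 1).
Equivalently, the generating function of (a_k) is 2/(1 - x) and its square is 4/(1 - x)^2 = sum_{k>=0} 4(k + 1) x^k.
For k = 37: 4 * 38 = 152.

152


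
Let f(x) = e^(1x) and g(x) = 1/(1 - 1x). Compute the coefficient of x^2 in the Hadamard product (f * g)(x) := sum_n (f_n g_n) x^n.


Expanding: f_k = 1^k/k! (from e^(1x)) and g_k = 1^k (from 1/(1 - 1x)). So the Hadamard coefficient (f * g)_k = 1^k 1^k / k! = (1)^k / k!.
For k = 2: 1^2/2! = 1/2 = 1/2.

1/2


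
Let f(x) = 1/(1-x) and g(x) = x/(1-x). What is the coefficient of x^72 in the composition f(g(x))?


First simplify the composition: f(g(x)) = 1/(1 - x/(1-x)) = (1-x)/((1-x) - x) = (1-x)/(1-2x).
Now extract the coefficient. Write (1-x)/(1-2x) = 1/(1-2x) - x/(1-2x).
The coefficient of x^n in 1/(1-2x) is 2^n, and in x/(1-2x) is 2^(n-1) (for n >= 1).
So the coefficient of x^72 is 2^72 - 2^71 = 4722366482869645213696 - 2361183241434822606848 = 2361183241434822606848.

2361183241434822606848


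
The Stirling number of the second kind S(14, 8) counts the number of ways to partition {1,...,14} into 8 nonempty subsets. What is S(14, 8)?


Using the explicit formula S(n,k) = (1/k!) sum_{j=0}^{k} (-1)^(k-j) C(k,j) j^n:
S(14, 8) = 20912320
Equivalently, S(n,k) is n! times the coefficient of x^n in the EGF (e^x - 1)^k / k!.

20912320


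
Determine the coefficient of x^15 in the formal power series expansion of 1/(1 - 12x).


The geometric series identity gives 1/(1 - c x) = sum_{k>=0} c^k x^k, so the coefficient of x^k is c^k.
Here c = 12 and k = 15.
Computing: 12^15 = 15407021574586368

15407021574586368


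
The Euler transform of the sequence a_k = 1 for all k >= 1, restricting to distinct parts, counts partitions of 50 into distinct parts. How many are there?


Partitions of 50 into distinct parts can be computed via generating function.
Product (1+x)(1+x^2)(1+x^3)...
The coefficient of x^50 = 3658

3658


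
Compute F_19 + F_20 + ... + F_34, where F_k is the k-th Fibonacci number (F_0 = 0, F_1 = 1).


Use the identity sum_{k=0}^{N} F_k = F_{N+2} - 1 (which follows from F_{k+2} - F_{k+1} = F_k). Then
sum_{k=19}^{34} F_k = (F_{36} - 1) - (F_{20} - 1) = F_{36} - F_{20}.
Computing: F_{36} = 14930352, F_{20} = 6765, so
Sum = 14930352 - 6765 = 14923587.

14923587


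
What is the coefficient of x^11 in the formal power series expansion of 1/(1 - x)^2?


The expansion 1/(1 - x)^r = sum_{k>=0} C(k + r - 1, r - 1) x^k follows from the multiset / negative-binomial theorem (or from repeated differentiation of the geometric series).
For r = 2 and k = 11:
C(12, 1) = 479001600 / (1 * 39916800) = 12.

12


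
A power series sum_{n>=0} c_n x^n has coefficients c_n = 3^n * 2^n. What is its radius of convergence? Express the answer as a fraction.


By the root test (Cauchy-Hadamard), the radius is R = 1 / limsup_n |c_n|^(1/n).
Here |c_n|^(1/n) = (3^n * 2^n)^(1/n) = 3 * 2 = 6 for all n.
So R = 1/6 = 1/6.

1/6


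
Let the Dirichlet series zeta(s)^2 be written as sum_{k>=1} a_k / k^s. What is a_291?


The Dirichlet convolution of the constant function 1 with itself gives (1 * 1)(k) = sum_{d | k} 1 = d(k), the number of positive divisors of k.
Since zeta(s) = sum_{k>=1} 1/k^s, we have zeta(s)^2 = sum_{k>=1} d(k)/k^s, so a_k = d(k).
For k = 291: the divisors are 1, 3, 97, 291.
Count = 4.

4


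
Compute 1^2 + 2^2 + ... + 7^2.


This power sum has a closed form given by Faulhaber's formula
sum_{k=1}^{m} k^p = (1 / (p + 1)) * sum_{j=0}^{p} C(p + 1, j) B_j m^(p + 1 - j),
but for small m direct computation is fastest:
1 + 4 + 9 + 16 + 25 + 36 + 49 = 140.

140


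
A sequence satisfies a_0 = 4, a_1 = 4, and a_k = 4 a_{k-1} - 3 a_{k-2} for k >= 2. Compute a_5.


The characteristic equation is t^2 - 4 t + 3 = 0, with roots r_1 = 3 and r_2 = 1 (so c_1 = r_1 + r_2, c_2 = -r_1 r_2 as required).
One can use the closed form a_n = A r_1^n + B r_2^n, but direct iteration is more reliable:
a_0 = 4, a_1 = 4, a_2 = 4, a_3 = 4, a_4 = 4, a_5 = 4.
So a_5 = 4.

4


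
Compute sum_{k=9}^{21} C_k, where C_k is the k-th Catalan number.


C_9 through C_21: 4862, 16796, 58786, 208012, 742900, 2674440, 9694845, 35357670, 129644790, 477638700, 1767263190, 6564120420, 24466267020
Sum = 4862 + 16796 + 58786 + 208012 + 742900 + 2674440 + 9694845 + 35357670 + 129644790 + 477638700 + 1767263190 + 6564120420 + 24466267020
= 33453692431

33453692431


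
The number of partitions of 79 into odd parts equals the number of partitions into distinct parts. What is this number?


Computing partitions of 79 into odd parts (1, 3, 5, ...):
Using the generating function prod_{k>=0} 1/(1-x^(2k+1)),
the count is 70488

70488


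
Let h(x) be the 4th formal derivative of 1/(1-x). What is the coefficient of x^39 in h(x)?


Differentiating 4 times: d^4/dx^4 [1/(1-x)] = 4!/(1-x)^5.
The expansion 1/(1-x)^5 = sum_{k>=0} C(k+4, 4) x^k, so the coefficient of x^n in 4!/(1-x)^5 is 4! * C(n+4, 4).
For n = 39: 24 * C(43, 4) = 24 * 123410 = 2961840

2961840


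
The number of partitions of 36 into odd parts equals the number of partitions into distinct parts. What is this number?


Computing partitions of 36 into odd parts (1, 3, 5, ...):
Using the generating function prod_{k>=0} 1/(1-x^(2k+1)),
the count is 668

668


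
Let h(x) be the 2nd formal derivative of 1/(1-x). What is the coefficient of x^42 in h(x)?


Differentiating 2 times: d^2/dx^2 [1/(1-x)] = 2!/(1-x)^3.
The expansion 1/(1-x)^3 = sum_{k>=0} C(k+2, 2) x^k, so the coefficient of x^n in 2!/(1-x)^3 is 2! * C(n+2, 2).
For n = 42: 2 * C(44, 2) = 2 * 946 = 1892

1892


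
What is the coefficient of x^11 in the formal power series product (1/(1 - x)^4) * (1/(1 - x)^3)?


Combine the factors: (1/(1 - x)^4) * (1/(1 - x)^3) = 1/(1 - x)^7.
Then use 1/(1 - x)^r = sum_{k>=0} C(k + r - 1, r - 1) x^k with r = 7 and k = 11:
C(17, 6) = 12376.

12376


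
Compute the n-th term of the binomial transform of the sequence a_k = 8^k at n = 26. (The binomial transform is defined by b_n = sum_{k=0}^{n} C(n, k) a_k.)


With a_k = 8^k, b_n = sum_{k=0}^{n} C(n, k) 8^k = (1 + 8)^n by the binomial theorem.
For n = 26: (1 + 8)^26 = 9^26 = 6461081889226673298932241.

6461081889226673298932241


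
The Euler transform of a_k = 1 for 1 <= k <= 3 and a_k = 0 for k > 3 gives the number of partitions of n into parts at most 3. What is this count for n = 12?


Partitions of 12 into parts at most 3:
Using generating function (1-x)^(-1)(1-x^2)^(-1)(1-x^3)^(-1),
the coefficient of x^12 = 19

19


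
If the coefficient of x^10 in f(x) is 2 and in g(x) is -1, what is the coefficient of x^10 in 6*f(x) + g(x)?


Scalar multiplication scales coefficients: 6 * 2 = 12.
Then add the g coefficient: 12 + -1
= 11

11


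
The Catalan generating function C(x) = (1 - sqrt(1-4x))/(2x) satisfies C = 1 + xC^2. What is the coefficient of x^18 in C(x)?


Substituting x -> x scales the n-th coefficient by 1, so [x^18] C(x) = C_18.
C_18 = C(2*18, 18)/(19) = 9075135300/19 = 477638700.
= 477638700.

477638700


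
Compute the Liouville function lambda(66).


The Liouville function is lambda(k) = (-1)^Omega(k), where Omega(k) counts the prime factors of k with multiplicity.
Factoring: 66 = 2 * 3 * 11, so Omega(66) = 3.
lambda(66) = (-1)^3 = -1.

-1


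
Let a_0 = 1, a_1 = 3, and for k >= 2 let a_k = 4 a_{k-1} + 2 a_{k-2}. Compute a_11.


Iterating the recurrence forward:
a_0 = 1
a_1 = 3
a_2 = 4*3 + 2*1 = 14
a_3 = 4*14 + 2*3 = 62
a_4 = 4*62 + 2*14 = 276
a_5 = 4*276 + 2*62 = 1228
a_6 = 4*1228 + 2*276 = 5464
a_7 = 4*5464 + 2*1228 = 24312
a_8 = 4*24312 + 2*5464 = 108176
a_9 = 4*108176 + 2*24312 = 481328
a_10 = 4*481328 + 2*108176 = 2141664
a_11 = 4*2141664 + 2*481328 = 9529312
So a_11 = 9529312.

9529312


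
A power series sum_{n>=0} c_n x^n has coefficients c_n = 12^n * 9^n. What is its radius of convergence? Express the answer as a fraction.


By the root test (Cauchy-Hadamard), the radius is R = 1 / limsup_n |c_n|^(1/n).
Here |c_n|^(1/n) = (12^n * 9^n)^(1/n) = 12 * 9 = 108 for all n.
So R = 1/108 = 1/108.

1/108


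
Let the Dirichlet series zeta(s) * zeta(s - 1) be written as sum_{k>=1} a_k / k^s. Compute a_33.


Convolution gives a_k = sum_{d | k} d * 1 = sum_{d | k} d = sigma(k), the sum of positive divisors of k.
For k = 33, the divisors are 1, 3, 11, 33, so
sigma(33) = 1 + 3 + 11 + 33 = 48.

48


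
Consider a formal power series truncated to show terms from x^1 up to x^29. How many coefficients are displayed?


From x^1 to x^29 inclusive, the count is 29 - 1 + 1 = 29.

29


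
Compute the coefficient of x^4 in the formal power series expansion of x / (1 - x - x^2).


Let f(x) = sum_{k>=0} a_k x^k. Multiplying f(x) * (1 - x - x^2) = x and matching coefficients gives a_0 = 0, a_1 = 1, and a_k = a_{k-1} + a_{k-2} for k >= 2. These are the Fibonacci numbers F_k.
Iterating from F_0 = 0, F_1 = 1:
F_0=0, F_1=1, F_2=1, F_3=2, F_4=3
F_4 = 3.

3


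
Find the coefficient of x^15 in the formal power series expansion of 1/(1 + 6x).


Write 1/(1 + c x) = 1/(1 - (-c) x) and apply the geometric-series identity
1/(1 - y) = sum_{k>=0} y^k to get 1/(1 + c x) = sum_{k>=0} (-c)^k x^k.
So the coefficient of x^k is (-c)^k = (-1)^k * c^k.
Here c = 6 and k = 15:
(-6)^15 = -1 * 470184984576 = -470184984576

-470184984576


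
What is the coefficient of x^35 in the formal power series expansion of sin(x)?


The Maclaurin series is sin(t) = sum_{k>=0} (-1)^k t^(2k+1) / (2k+1)!, so substituting t = x, only odd powers of x are nonzero, with coefficient of x^(2k+1) equal to (-1)^k / (2k+1)!.
Write 35 = 2*17 + 1, giving the coefficient (-1)^17 / 35! = -1/10333147966386144929666651337523200000000 = -1/10333147966386144929666651337523200000000.

-1/10333147966386144929666651337523200000000


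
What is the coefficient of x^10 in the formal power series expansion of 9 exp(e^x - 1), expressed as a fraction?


exp(e^x - 1) is the exponential generating function for the Bell numbers Bell_k: exp(e^x - 1) = sum_{k>=0} Bell_k x^k / k!.
So the coefficient of x^10 in 9 exp(e^x - 1) is 9 Bell_10 / 10!.
Computing: Bell_10 = 115975 and 10! = 3628800, giving
9 * 115975/3628800 = 4639/16128.

4639/16128


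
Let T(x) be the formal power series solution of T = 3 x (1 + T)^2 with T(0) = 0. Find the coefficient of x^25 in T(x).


Apply the Lagrange inversion formula: if T = 3 x * phi(T) with phi(t) = (1 + t)^2, then [x^n] T = 3^n * (1/n) [t^(n-1)] phi(t)^n = 3^n * (1/n) [t^(n-1)] (1 + t)^(2n) = 3^n * (1/n) C(2n, n-1).
Using the identity C(2n, n-1) = C(2n, n) * n / (n+1), the unscaled factor equals C(2n, n) / (n+1) = C_n, the n-th Catalan number.
For n = 25: C_25 = C(50, 25) / 26 = 126410606437752/26 = 4861946401452.
With the 3^25 = 847288609443 factor, the coefficient is 847288609443 * 4861946401452 = 4119471805672662916111236.

4119471805672662916111236


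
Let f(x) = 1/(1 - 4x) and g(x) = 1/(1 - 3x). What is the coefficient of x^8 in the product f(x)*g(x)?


The coefficient of x^n in f*g is the Cauchy product: sum_{k=0}^{n} a^k * b^(n-k).
With a=4, b=3, n=8:
sum_{k=0}^{8} 4^k * 3^(8-k)
= 242461

242461


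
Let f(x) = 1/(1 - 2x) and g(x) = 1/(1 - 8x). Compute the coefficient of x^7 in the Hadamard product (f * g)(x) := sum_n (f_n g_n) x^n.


f has coefficients f_k = 2^k and g has coefficients g_k = 8^k, so the Hadamard product has coefficient (f*g)_k = 2^k * 8^k = 16^k.
For k = 7: 16^7 = 268435456.

268435456


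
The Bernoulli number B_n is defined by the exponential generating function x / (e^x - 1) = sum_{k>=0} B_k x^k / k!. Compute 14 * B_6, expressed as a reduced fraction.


Bernoulli numbers can also be computed recursively via B_0 = 1 and sum_{j=0}^{m} C(m+1, j) B_j = 0 for m >= 1. Odd-index Bernoulli numbers vanish for k >= 3.
Computing B_6 = 1/42, so 14 * B_6 = 14 * 1/42 = 1/3.

1/3


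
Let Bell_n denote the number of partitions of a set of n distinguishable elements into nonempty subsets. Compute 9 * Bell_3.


Bell_3 can be computed from the Bell triangle or from Dobinski's identity Bell_n = (1/e) * sum_{k>=0} k^n / k!.
Computing Bell_3 = 5.
Then 9 * 5 = 45.

45


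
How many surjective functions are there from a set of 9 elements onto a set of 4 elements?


By inclusion-exclusion on which target elements are missed, the number of surjections from an n-set onto a k-set is
surj(n, k) = sum_{j=0}^{k} (-1)^j C(k, j) (k - j)^n.
Equivalently surj(n, k) = k! * S(n, k), where S(n, k) is the Stirling number of the second kind.
For n = 9, k = 4:
S(9, 4) = 7770, so
surj = 4! * 7770 = 24 * 7770 = 186480.

186480


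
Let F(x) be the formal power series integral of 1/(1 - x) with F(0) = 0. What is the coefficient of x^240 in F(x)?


1/(1 - x) = sum_{k>=0} x^k. Integrating termwise and using F(0) = 0 gives
F(x) = sum_{k>=0} x^(k+1) / (k+1) = sum_{m>=1} x^m / m = -ln(1 - x).
So the coefficient of x^240 is 1/240 = 1/240.

1/240


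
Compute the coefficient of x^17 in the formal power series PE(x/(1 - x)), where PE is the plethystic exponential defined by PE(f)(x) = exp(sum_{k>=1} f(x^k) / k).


For f(x) = x/(1 - x) we have
sum_{k>=1} f(x^k) / k = sum_{k>=1} (1/k) * x^k / (1 - x^k) = sum_{k, m >= 1} x^(k m) / k,
which after exponentiating simplifies to
PE(x/(1 - x)) = prod_{k>=1} 1 / (1 - x^k).
This is the generating function for the partition function p(n), so the coefficient of x^17 is p(17).
Computing p(17) by dynamic programming over parts 1, 2, ..., 17: p(17) = 297.

297


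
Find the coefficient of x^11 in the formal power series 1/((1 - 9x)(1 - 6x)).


By partial fractions or Cauchy convolution:
The coefficient equals sum_{k=0}^{11} 9^k * 6^(11-k).
= 93417584715

93417584715


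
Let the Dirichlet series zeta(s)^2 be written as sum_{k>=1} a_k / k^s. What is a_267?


The Dirichlet convolution of the constant function 1 with itself gives (1 * 1)(k) = sum_{d | k} 1 = d(k), the number of positive divisors of k.
Since zeta(s) = sum_{k>=1} 1/k^s, we have zeta(s)^2 = sum_{k>=1} d(k)/k^s, so a_k = d(k).
For k = 267: the divisors are 1, 3, 89, 267.
Count = 4.

4


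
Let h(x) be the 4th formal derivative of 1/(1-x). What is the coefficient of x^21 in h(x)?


Differentiating 4 times: d^4/dx^4 [1/(1-x)] = 4!/(1-x)^5.
The expansion 1/(1-x)^5 = sum_{k>=0} C(k+4, 4) x^k, so the coefficient of x^n in 4!/(1-x)^5 is 4! * C(n+4, 4).
For n = 21: 24 * C(25, 4) = 24 * 12650 = 303600

303600


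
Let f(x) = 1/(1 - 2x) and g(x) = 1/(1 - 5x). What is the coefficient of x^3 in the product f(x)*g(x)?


The coefficient of x^n in f*g is the Cauchy product: sum_{k=0}^{n} a^k * b^(n-k).
With a=2, b=5, n=3:
sum_{k=0}^{3} 2^k * 5^(3-k)
= 203

203


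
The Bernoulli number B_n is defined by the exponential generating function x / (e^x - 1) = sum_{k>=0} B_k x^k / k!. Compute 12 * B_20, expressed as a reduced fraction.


Bernoulli numbers can also be computed recursively via B_0 = 1 and sum_{j=0}^{m} C(m+1, j) B_j = 0 for m >= 1. Odd-index Bernoulli numbers vanish for k >= 3.
Computing B_20 = -174611/330, so 12 * B_20 = 12 * -174611/330 = -349222/55.

-349222/55


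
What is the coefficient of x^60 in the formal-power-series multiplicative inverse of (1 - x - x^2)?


Let the inverse be f(x) = sum_{k>=0} a_k x^k. From f(x) * (1 - x - x^2) = 1 and matching coefficients:
 x^0: a_0 = 1.
 x^1: a_1 - a_0 = 0, so a_1 = 1.
 x^k (k >= 2): a_k - a_{k-1} - a_{k-2} = 0, i.e. a_k = a_{k-1} + a_{k-2}.
This is the Fibonacci-type recurrence shifted so that a_0 = a_1 = 1.
Iterating: a_0=1, a_1=1, a_2=2, a_3=3, a_4=5, a_5=8, a_6=13, a_7=21, a_8=34, a_9=55, ...
a_60 = 2504730781961.

2504730781961


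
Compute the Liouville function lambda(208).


The Liouville function is lambda(k) = (-1)^Omega(k), where Omega(k) counts the prime factors of k with multiplicity.
Factoring: 208 = 2 * 2 * 2 * 2 * 13, so Omega(208) = 5.
lambda(208) = (-1)^5 = -1.

-1


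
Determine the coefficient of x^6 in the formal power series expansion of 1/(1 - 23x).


The geometric series identity gives 1/(1 - c x) = sum_{k>=0} c^k x^k, so the coefficient of x^k is c^k.
Here c = 23 and k = 6.
Computing: 23^6 = 148035889

148035889
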